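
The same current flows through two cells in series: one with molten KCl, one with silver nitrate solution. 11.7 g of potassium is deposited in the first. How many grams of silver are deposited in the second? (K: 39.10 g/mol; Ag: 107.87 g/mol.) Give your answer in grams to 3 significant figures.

32.3 g

n(K) = 11.7 / 39.10 = 0.2992 mol
K⁺ + e⁻ → K, so n(e⁻) = 0.2992 mol
Same current for the same time ⇒ same n(e⁻) = 0.2992 mol in both cells.
Ag⁺ + e⁻ → Ag, so n(Ag) = 0.2992 mol
m(Ag) = 0.2992 × 107.87 = 32.3 g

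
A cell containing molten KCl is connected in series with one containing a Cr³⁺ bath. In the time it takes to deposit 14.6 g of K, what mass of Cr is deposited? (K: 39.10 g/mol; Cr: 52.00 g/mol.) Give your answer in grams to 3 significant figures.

n(K) = 14.6 / 39.10 = 0.3734 mol
K⁺ + e⁻ → K, so n(e⁻) = 0.3734 mol
Since the cells are in series, n(e⁻) in the Cr cell is also 0.3734 mol.
Cr³⁺ + 3e⁻ → Cr, so n(Cr) = 0.3734 / 3 = 0.1245 mol
m(Cr) = 0.1245 × 52.00 = 6.47 g

6.47 g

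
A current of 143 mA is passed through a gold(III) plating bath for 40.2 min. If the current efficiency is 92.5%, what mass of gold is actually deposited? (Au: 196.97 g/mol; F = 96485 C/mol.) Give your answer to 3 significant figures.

Q = 0.143 × 2412 = 344.9 C
n(e⁻) = 344.9 / 96485 = 0.003575 mol
Au³⁺ + 3e⁻ → Au, so theoretical m(Au) = 0.001192 × 196.97 = 0.2348 g
Actual mass = 92.5% × 0.2348 = 0.217 g

0.217 g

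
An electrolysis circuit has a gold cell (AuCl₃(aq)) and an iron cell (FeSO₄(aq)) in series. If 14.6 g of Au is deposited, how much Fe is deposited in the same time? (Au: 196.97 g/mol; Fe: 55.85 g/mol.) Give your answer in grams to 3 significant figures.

n(Au) = 14.6 / 196.97 = 0.07412 mol
Au³⁺ + 3e⁻ → Au, so n(e⁻) = 3 × 0.07412 = 0.2224 mol
Same current for the same time ⇒ same n(e⁻) = 0.2224 mol in both cells.
Fe²⁺ + 2e⁻ → Fe, so n(Fe) = 0.2224 / 2 = 0.1112 mol
m(Fe) = 0.1112 × 55.85 = 6.21 g

6.21 g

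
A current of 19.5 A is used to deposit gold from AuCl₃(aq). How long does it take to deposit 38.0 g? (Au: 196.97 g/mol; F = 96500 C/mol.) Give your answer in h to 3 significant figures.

n(Au) = 38.0 / 196.97 = 0.1929 mol
Au³⁺ + 3e⁻ → Au, so n(e⁻) = 3 × 0.1929 = 0.5787 mol
Q = 0.5787 × 96500 = 55840 C
t = Q / I = 55840 / 19.5 = 2864 s = 0.796 h

0.796 h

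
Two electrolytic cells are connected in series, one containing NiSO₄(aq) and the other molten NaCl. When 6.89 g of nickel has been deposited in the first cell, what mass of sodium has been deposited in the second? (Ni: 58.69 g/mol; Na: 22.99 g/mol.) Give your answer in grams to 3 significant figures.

5.40 g

n(Ni) = 6.89 / 58.69 = 0.1174 mol
Ni²⁺ + 2e⁻ → Ni, so n(e⁻) = 2 × 0.1174 = 0.2348 mol
In series, the same 0.2348 mol of electrons flows through the second cell.
Na⁺ + e⁻ → Na, so n(Na) = 0.2348 mol
m(Na) = 0.2348 × 22.99 = 5.40 g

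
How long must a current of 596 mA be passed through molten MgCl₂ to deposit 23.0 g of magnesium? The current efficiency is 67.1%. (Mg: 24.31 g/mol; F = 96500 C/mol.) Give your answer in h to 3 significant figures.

127 h

n(Mg) = 23.0 / 24.31 = 0.9461 mol
Mg²⁺ + 2e⁻ → Mg, so n(e⁻) = 2 × 0.9461 = 1.892 mol
Q = 1.892 × 96500 / 0.671 = 2.721×10^5 C
t = Q / I = 2.721×10^5 / 0.596 = 4.565×10^5 s = 127 h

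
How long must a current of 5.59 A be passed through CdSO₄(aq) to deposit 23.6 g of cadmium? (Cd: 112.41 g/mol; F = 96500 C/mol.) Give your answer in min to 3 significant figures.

n(Cd) = 23.6 / 112.41 = 0.2099 mol
Cd²⁺ + 2e⁻ → Cd, so n(e⁻) = 2 × 0.2099 = 0.4198 mol
Q = 0.4198 × 96500 = 40510 C
t = Q / I = 40510 / 5.59 = 7247 s = 121 min

121 min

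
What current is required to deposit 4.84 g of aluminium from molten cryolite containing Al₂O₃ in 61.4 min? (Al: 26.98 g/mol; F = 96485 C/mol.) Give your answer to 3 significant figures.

n(Al) = 4.84 / 26.98 = 0.1794 mol
Al³⁺ + 3e⁻ → Al, so n(e⁻) = 3 × 0.1794 = 0.5382 mol
Q = 0.5382 × 96485 = 51930 C
I = Q / t = 51930 / 3684 s = 14.1 A

14.1 A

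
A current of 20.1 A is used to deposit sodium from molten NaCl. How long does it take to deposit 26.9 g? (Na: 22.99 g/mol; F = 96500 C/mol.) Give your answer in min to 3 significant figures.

93.6 min

n(Na) = 26.9 / 22.99 = 1.170 mol
Na⁺ + e⁻ → Na, so n(e⁻) = 1.170 mol
Q = 1.170 × 96500 = 1.129×10^5 C
t = Q / I = 1.129×10^5 / 20.1 = 5617 s = 93.6 min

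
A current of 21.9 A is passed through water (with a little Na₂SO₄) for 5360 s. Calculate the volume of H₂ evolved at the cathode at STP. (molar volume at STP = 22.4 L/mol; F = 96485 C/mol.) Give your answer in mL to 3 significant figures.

13600 mL

Q = It = 21.9 × 5360 = 1.174×10^5 C
Moles of electrons = 1.174×10^5 / 96485 = 1.217 mol
2H⁺ + 2e⁻ → H₂, so n(H₂) = 1.217 / 2 = 0.6085 mol
V = 0.6085 × 22.4 = 13.63 L
= 13600 mL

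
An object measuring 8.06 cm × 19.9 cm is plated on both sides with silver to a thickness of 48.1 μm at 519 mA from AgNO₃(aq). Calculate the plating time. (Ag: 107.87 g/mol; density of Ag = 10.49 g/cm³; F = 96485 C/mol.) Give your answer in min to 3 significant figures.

Plated area = 2 × 8.06 × 19.9 = 320.8 cm²
Volume = 320.8 × 48.1×10⁻⁴ cm = 1.543 cm³
m(Ag) = 1.543 × 10.49 = 16.19 g
n(Ag) = 16.19 / 107.87 = 0.1501 mol; n(e⁻) = 0.1501 mol
Q = 0.1501 × 96485 = 14480 C
t = 14480 / 0.519 = 27900 s = 465 min

465 min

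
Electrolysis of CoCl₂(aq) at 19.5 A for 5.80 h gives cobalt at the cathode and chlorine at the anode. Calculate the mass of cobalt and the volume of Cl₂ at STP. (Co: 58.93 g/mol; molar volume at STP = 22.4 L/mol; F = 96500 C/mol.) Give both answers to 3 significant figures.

124 g Co; 47.3 L Cl₂

Q = 19.5 × 20880 = 4.072×10^5 C; n(e⁻) = 4.072×10^5 / 96500 = 4.220 mol
Cathode: Co²⁺ + 2e⁻ → Co → n(Co) = 4.220/2 = 2.110 mol → 124 g
Anode: 2Cl⁻ → Cl₂ + 2e⁻ → n(Cl₂) = 4.220/2 = 2.110 mol → 47.3 L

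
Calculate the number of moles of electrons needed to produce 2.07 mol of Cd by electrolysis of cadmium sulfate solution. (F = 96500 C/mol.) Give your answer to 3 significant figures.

Cd²⁺ + 2e⁻ → Cd, so n(e⁻) = 2 × 2.07 = 4.140 mol

4.14 mol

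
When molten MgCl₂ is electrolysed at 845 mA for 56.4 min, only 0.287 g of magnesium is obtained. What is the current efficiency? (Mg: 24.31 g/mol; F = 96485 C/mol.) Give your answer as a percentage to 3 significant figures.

Q = 0.845 × 3384 = 2859 C
n(e⁻) = 2859 / 96485 = 0.02963 mol
Mg²⁺ + 2e⁻ → Mg, so theoretical n(Mg) = 0.01482 mol → 0.3603 g
Efficiency = 0.287 / 0.3603 = 0.7966 = 79.7%

79.7%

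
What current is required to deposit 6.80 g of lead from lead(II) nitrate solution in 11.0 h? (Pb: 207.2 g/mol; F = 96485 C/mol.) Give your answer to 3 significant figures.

n(Pb) = 6.80 / 207.2 = 0.03282 mol
Pb²⁺ + 2e⁻ → Pb, so n(e⁻) = 2 × 0.03282 = 0.06564 mol
Q = 0.06564 × 96485 = 6333 C
I = Q / t = 6333 / 39600 s = 0.160 A

0.160 A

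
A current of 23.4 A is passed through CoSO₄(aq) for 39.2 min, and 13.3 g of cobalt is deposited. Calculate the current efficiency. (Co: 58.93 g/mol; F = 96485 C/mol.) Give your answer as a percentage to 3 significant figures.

79.1%

Q = 23.4 × 2352 = 55040 C
n(e⁻) = 55040 / 96485 = 0.5705 mol
Co²⁺ + 2e⁻ → Co, so theoretical n(Co) = 0.2853 mol → 16.81 g
Efficiency = 13.3 / 16.81 = 0.7912 = 79.1%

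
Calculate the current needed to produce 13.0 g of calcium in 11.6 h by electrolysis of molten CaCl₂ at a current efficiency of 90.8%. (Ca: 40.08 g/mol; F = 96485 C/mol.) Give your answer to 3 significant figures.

n(Ca) = 13.0 / 40.08 = 0.3244 mol
Ca²⁺ + 2e⁻ → Ca, so n(e⁻) = 2 × 0.3244 = 0.6488 mol
Q = 0.6488 × 96485 / 0.908 = 68940 C
I = Q / t = 68940 / 41760 s = 1.65 A

1.65 A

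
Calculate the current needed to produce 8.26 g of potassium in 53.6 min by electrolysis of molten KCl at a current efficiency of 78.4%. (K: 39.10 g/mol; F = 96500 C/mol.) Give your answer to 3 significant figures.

n(K) = 8.26 / 39.10 = 0.2113 mol
K⁺ + e⁻ → K, so n(e⁻) = 0.2113 mol
Q = 0.2113 × 96500 / 0.784 = 26010 C
I = Q / t = 26010 / 3216 s = 8.09 A

8.09 A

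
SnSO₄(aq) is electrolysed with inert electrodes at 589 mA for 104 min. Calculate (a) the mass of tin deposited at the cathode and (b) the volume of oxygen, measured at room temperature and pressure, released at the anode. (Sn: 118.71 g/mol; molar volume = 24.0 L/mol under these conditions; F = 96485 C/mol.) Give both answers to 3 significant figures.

2.26 g Sn; 0.229 L O₂

Q = 0.589 × 6240 = 3675 C; n(e⁻) = 3675 / 96485 = 0.03809 mol
Cathode: Sn²⁺ + 2e⁻ → Sn → n(Sn) = 0.03809/2 = 0.01905 mol → 2.26 g
Anode: 2H₂O → O₂ + 4H⁺ + 4e⁻ → n(O₂) = 0.03809/4 = 0.009523 mol → 0.229 L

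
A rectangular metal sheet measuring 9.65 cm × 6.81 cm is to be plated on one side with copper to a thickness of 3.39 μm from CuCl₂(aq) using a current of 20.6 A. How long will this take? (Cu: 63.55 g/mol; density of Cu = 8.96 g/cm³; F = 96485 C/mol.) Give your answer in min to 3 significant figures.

0.490 min

Plated area = 9.65 × 6.81 = 65.72 cm²
Volume = 65.72 × 3.39×10⁻⁴ cm = 0.02228 cm³
m(Cu) = 0.02228 × 8.96 = 0.1996 g
n(Cu) = 0.1996 / 63.55 = 0.003141 mol; n(e⁻) = 2 × 0.003141 = 0.006282 mol
Q = 0.006282 × 96485 = 606.1 C
t = 606.1 / 20.6 = 29.42 s = 0.490 min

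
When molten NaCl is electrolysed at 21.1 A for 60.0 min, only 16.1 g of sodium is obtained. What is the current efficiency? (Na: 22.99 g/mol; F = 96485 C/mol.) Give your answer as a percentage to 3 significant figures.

Q = 21.1 × 3600 = 75960 C
n(e⁻) = 75960 / 96485 = 0.7873 mol
Na⁺ + e⁻ → Na, so theoretical n(Na) = 0.7873 mol → 18.10 g
Efficiency = 16.1 / 18.10 = 0.8895 = 89.0%

89.0%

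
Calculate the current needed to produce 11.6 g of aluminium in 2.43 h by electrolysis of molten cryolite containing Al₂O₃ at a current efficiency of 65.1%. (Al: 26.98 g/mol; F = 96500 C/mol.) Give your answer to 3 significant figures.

21.9 A

n(Al) = 11.6 / 26.98 = 0.4299 mol
Al³⁺ + 3e⁻ → Al, so n(e⁻) = 3 × 0.4299 = 1.290 mol
Q = 1.290 × 96500 / 0.651 = 1.912×10^5 C
I = Q / t = 1.912×10^5 / 8748 s = 21.9 A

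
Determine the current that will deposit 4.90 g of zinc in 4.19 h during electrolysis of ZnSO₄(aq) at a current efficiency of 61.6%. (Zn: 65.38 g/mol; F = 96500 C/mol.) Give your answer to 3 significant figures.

n(Zn) = 4.90 / 65.38 = 0.07495 mol
Zn²⁺ + 2e⁻ → Zn, so n(e⁻) = 2 × 0.07495 = 0.1499 mol
Q = 0.1499 × 96500 / 0.616 = 23480 C
I = Q / t = 23480 / 15084 s = 1.56 A

1.56 A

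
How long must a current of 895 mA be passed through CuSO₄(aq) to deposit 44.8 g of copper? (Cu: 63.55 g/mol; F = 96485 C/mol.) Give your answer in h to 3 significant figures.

42.2 h

n(Cu) = 44.8 / 63.55 = 0.7050 mol
Cu²⁺ + 2e⁻ → Cu, so n(e⁻) = 2 × 0.7050 = 1.410 mol
Q = 1.410 × 96485 = 1.360×10^5 C
t = Q / I = 1.360×10^5 / 0.895 = 1.520×10^5 s = 42.2 h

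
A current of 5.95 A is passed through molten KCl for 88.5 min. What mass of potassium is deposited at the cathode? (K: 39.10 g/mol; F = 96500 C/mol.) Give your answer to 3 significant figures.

12.8 g

Q = It = 5.95 × 5310 = 31590 C
n(e⁻) = Q/F = 31590/96500 = 0.3274 mol
K⁺ + e⁻ → K, so n(K) = 0.3274 mol
m = 0.3274 × 39.10 = 12.8 g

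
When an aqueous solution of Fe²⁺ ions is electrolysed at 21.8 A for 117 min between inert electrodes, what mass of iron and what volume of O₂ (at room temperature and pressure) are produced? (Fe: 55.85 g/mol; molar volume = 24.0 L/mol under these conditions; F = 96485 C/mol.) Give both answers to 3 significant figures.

Q = 21.8 × 7020 = 1.530×10^5 C; n(e⁻) = 1.530×10^5 / 96485 = 1.586 mol
Cathode: Fe²⁺ + 2e⁻ → Fe → n(Fe) = 1.586/2 = 0.7930 mol → 44.3 g
Anode: 2H₂O → O₂ + 4H⁺ + 4e⁻ → n(O₂) = 1.586/4 = 0.3965 mol → 9.52 L

44.3 g Fe; 9.52 L O₂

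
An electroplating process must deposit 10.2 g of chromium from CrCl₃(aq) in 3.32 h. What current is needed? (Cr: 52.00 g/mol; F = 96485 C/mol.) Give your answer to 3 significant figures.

n(Cr) = 10.2 / 52.00 = 0.1962 mol
Cr³⁺ + 3e⁻ → Cr, so n(e⁻) = 3 × 0.1962 = 0.5886 mol
Q = 0.5886 × 96485 = 56790 C
I = Q / t = 56790 / 11952 s = 4.75 A

4.75 A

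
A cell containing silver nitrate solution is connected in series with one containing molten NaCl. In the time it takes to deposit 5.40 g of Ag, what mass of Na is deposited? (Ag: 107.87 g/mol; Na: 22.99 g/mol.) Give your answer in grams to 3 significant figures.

1.15 g

n(Ag) = 5.40 / 107.87 = 0.05006 mol
Ag⁺ + e⁻ → Ag, so n(e⁻) = 0.05006 mol
Same current for the same time ⇒ same n(e⁻) = 0.05006 mol in both cells.
Na⁺ + e⁻ → Na, so n(Na) = 0.05006 mol
m(Na) = 0.05006 × 22.99 = 1.15 g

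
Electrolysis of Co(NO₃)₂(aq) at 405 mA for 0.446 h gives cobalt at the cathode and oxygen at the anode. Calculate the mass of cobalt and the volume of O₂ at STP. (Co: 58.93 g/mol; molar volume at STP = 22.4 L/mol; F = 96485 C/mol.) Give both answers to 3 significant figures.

Q = 0.405 × 1605.6 = 650.3 C; n(e⁻) = 650.3 / 96485 = 0.006740 mol
Cathode: Co²⁺ + 2e⁻ → Co → n(Co) = 0.006740/2 = 0.003370 mol → 0.199 g
Anode: 2H₂O → O₂ + 4H⁺ + 4e⁻ → n(O₂) = 0.006740/4 = 0.001685 mol → 0.0377 L

0.199 g Co; 0.0377 L O₂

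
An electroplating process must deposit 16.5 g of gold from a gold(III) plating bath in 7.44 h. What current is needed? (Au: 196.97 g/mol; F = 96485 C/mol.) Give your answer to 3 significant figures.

0.905 A

n(Au) = 16.5 / 196.97 = 0.08377 mol
Au³⁺ + 3e⁻ → Au, so n(e⁻) = 3 × 0.08377 = 0.2513 mol
Q = 0.2513 × 96485 = 24250 C
I = Q / t = 24250 / 26784 s = 0.905 A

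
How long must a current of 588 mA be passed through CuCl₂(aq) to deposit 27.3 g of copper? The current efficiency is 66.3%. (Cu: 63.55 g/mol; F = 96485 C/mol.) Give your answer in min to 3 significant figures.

3540 min

n(Cu) = 27.3 / 63.55 = 0.4296 mol
Cu²⁺ + 2e⁻ → Cu, so n(e⁻) = 2 × 0.4296 = 0.8592 mol
Q = 0.8592 × 96485 / 0.663 = 1.250×10^5 C
t = Q / I = 1.250×10^5 / 0.588 = 2.126×10^5 s = 3540 min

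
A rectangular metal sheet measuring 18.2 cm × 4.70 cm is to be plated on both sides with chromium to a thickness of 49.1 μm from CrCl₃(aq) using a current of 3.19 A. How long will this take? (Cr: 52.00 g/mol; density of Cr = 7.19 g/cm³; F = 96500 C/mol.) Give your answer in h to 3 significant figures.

Plated area = 2 × 18.2 × 4.70 = 171.1 cm²
Volume = 171.1 × 49.1×10⁻⁴ cm = 0.8401 cm³
m(Cr) = 0.8401 × 7.19 = 6.040 g
n(Cr) = 6.040 / 52.00 = 0.1162 mol; n(e⁻) = 3 × 0.1162 = 0.3486 mol
Q = 0.3486 × 96500 = 33640 C
t = 33640 / 3.19 = 10550 s = 2.93 h

2.93 h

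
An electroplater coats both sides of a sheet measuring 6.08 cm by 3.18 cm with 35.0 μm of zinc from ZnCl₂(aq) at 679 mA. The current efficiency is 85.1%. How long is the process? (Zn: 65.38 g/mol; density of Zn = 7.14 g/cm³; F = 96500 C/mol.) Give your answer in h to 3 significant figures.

1.37 h

Plated area = 2 × 6.08 × 3.18 = 38.67 cm²
Volume = 38.67 × 35.0×10⁻⁴ cm = 0.1353 cm³
m(Zn) = 0.1353 × 7.14 = 0.9660 g
n(Zn) = 0.9660 / 65.38 = 0.01478 mol; n(e⁻) = 2 × 0.01478 = 0.02956 mol
Q = 0.02956 × 96500 / 0.851 = 3352 C
t = 3352 / 0.679 = 4937 s = 1.37 h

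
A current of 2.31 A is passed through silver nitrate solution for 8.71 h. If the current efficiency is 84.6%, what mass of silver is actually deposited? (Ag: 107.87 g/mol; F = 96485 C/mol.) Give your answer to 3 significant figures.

68.5 g

Q = 2.31 × 31356 = 72430 C
n(e⁻) = 72430 / 96485 = 0.7507 mol
Ag⁺ + e⁻ → Ag, so theoretical m(Ag) = 0.7507 × 107.87 = 80.98 g
Actual mass = 84.6% × 80.98 = 68.5 g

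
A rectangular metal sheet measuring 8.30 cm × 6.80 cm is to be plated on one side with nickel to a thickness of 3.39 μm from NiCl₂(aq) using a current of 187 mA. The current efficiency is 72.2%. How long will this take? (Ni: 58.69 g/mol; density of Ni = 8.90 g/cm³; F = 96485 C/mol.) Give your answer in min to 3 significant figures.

Plated area = 8.30 × 6.80 = 56.44 cm²
Volume = 56.44 × 3.39×10⁻⁴ cm = 0.01913 cm³
m(Ni) = 0.01913 × 8.90 = 0.1703 g
n(Ni) = 0.1703 / 58.69 = 0.002902 mol; n(e⁻) = 2 × 0.002902 = 0.005804 mol
Q = 0.005804 × 96485 / 0.722 = 775.6 C
t = 775.6 / 0.187 = 4148 s = 69.1 min

69.1 min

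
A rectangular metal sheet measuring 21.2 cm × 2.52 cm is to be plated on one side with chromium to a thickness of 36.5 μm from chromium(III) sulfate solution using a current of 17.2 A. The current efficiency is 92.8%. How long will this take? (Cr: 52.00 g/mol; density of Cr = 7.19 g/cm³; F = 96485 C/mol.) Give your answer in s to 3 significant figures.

489 s

Plated area = 21.2 × 2.52 = 53.42 cm²
Volume = 53.42 × 36.5×10⁻⁴ cm = 0.1950 cm³
m(Cr) = 0.1950 × 7.19 = 1.402 g
n(Cr) = 1.402 / 52.00 = 0.02696 mol; n(e⁻) = 3 × 0.02696 = 0.08088 mol
Q = 0.08088 × 96485 / 0.928 = 8409 C
t = 8409 / 17.2 = 488.9 s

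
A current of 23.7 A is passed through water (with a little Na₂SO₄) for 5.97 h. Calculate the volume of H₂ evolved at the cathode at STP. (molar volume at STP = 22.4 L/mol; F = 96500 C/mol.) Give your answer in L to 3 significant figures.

59.1 L

Q = It = 23.7 × 21492 = 5.094×10^5 C
n(e⁻) = 5.094×10^5 / 96500 = 5.279 mol
2H⁺ + 2e⁻ → H₂, so n(H₂) = 5.279 / 2 = 2.640 mol
V = 2.640 × 22.4 = 59.14 L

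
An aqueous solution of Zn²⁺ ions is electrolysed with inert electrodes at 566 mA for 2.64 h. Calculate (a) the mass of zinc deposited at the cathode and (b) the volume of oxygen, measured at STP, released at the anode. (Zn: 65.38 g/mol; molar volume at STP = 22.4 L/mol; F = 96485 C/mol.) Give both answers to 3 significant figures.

Q = 0.566 × 9504 = 5379 C; n(e⁻) = 5379 / 96485 = 0.05575 mol
Cathode: Zn²⁺ + 2e⁻ → Zn → n(Zn) = 0.05575/2 = 0.02788 mol → 1.82 g
Anode: 2H₂O → O₂ + 4H⁺ + 4e⁻ → n(O₂) = 0.05575/4 = 0.01394 mol → 0.312 L

1.82 g Zn; 0.312 L O₂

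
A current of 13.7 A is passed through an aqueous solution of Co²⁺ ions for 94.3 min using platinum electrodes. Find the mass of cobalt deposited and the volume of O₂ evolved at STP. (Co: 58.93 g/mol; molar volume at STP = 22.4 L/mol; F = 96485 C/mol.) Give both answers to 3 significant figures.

23.7 g Co; 4.50 L O₂

Q = 13.7 × 5658 = 77510 C; n(e⁻) = 77510 / 96485 = 0.8033 mol
Cathode: Co²⁺ + 2e⁻ → Co → n(Co) = 0.8033/2 = 0.4017 mol → 23.7 g
Anode: 2H₂O → O₂ + 4H⁺ + 4e⁻ → n(O₂) = 0.8033/4 = 0.2008 mol → 4.50 L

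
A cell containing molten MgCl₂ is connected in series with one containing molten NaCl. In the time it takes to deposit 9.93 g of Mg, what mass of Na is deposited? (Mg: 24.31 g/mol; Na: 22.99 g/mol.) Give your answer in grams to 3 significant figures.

n(Mg) = 9.93 / 24.31 = 0.4085 mol
Mg²⁺ + 2e⁻ → Mg, so n(e⁻) = 2 × 0.4085 = 0.8170 mol
In series, the same 0.8170 mol of electrons flows through the second cell.
Na⁺ + e⁻ → Na, so n(Na) = 0.8170 mol
m(Na) = 0.8170 × 22.99 = 18.8 g

18.8 g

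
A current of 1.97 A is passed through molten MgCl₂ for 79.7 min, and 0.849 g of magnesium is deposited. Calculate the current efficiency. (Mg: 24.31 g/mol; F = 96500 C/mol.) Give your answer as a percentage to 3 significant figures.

71.5%

Q = 1.97 × 4782 = 9421 C
n(e⁻) = 9421 / 96500 = 0.09763 mol
Mg²⁺ + 2e⁻ → Mg, so theoretical n(Mg) = 0.04882 mol → 1.187 g
Efficiency = 0.849 / 1.187 = 0.7152 = 71.5%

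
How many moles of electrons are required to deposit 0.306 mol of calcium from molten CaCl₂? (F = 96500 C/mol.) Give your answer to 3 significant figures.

Ca²⁺ + 2e⁻ → Ca, so n(e⁻) = 2 × 0.306 = 0.6120 mol

0.612 mol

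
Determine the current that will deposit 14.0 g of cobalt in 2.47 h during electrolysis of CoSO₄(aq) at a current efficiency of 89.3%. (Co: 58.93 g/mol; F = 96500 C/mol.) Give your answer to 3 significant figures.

5.77 A

n(Co) = 14.0 / 58.93 = 0.2376 mol
Co²⁺ + 2e⁻ → Co, so n(e⁻) = 2 × 0.2376 = 0.4752 mol
Q = 0.4752 × 96500 / 0.893 = 51350 C
I = Q / t = 51350 / 8892 s = 5.77 A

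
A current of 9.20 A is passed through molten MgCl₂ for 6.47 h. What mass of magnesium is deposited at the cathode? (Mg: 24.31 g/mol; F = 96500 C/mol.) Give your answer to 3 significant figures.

27.0 g

Q = It = 9.20 × 23292 = 2.143×10^5 C
n(e⁻) = Q/F = 2.143×10^5/96500 = 2.221 mol
Mg²⁺ + 2e⁻ → Mg, so n(Mg) = 2.221 / 2 = 1.111 mol
m = 1.111 × 24.31 = 27.0 g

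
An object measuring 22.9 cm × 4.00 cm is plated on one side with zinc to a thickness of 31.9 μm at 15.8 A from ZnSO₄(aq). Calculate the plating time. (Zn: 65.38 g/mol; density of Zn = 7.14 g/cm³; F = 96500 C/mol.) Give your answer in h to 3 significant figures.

Plated area = 22.9 × 4.00 = 91.60 cm²
Volume = 91.60 × 31.9×10⁻⁴ cm = 0.2922 cm³
m(Zn) = 0.2922 × 7.14 = 2.086 g
n(Zn) = 2.086 / 65.38 = 0.03191 mol; n(e⁻) = 2 × 0.03191 = 0.06382 mol
Q = 0.06382 × 96500 = 6159 C
t = 6159 / 15.8 = 389.8 s = 0.108 h

0.108 h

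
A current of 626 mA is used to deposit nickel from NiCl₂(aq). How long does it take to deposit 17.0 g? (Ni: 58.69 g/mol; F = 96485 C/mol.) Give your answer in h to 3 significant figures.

24.8 h

n(Ni) = 17.0 / 58.69 = 0.2897 mol
Ni²⁺ + 2e⁻ → Ni, so n(e⁻) = 2 × 0.2897 = 0.5794 mol
Q = 0.5794 × 96485 = 55900 C
t = Q / I = 55900 / 0.626 = 89300 s = 24.8 h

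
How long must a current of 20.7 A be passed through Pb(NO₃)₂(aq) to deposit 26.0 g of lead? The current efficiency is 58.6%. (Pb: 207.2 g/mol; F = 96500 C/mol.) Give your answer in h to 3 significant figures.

n(Pb) = 26.0 / 207.2 = 0.1255 mol
Pb²⁺ + 2e⁻ → Pb, so n(e⁻) = 2 × 0.1255 = 0.2510 mol
Q = 0.2510 × 96500 / 0.586 = 41330 C
t = Q / I = 41330 / 20.7 = 1997 s = 0.555 h

0.555 h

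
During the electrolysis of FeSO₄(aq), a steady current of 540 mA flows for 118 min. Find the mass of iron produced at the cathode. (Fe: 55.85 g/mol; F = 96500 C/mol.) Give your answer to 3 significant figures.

Charge passed = 0.540 × 7080 = 3823 C
n(e⁻) = 3823 / 96500 = 0.03962 mol
Fe²⁺ + 2e⁻ → Fe, so n(Fe) = 0.03962 / 2 = 0.01981 mol
m = 0.01981 × 55.85 = 1.11 g

1.11 g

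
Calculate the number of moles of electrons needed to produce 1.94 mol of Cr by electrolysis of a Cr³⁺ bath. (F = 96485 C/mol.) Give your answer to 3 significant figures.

Cr³⁺ + 3e⁻ → Cr, so n(e⁻) = 3 × 1.94 = 5.820 mol

5.82 mol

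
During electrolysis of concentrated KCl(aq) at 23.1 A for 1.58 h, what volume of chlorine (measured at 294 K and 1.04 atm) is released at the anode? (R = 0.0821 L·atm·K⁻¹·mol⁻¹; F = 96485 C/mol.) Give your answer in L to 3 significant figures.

Q = It = 23.1 × 5688 = 1.314×10^5 C
n(e⁻) = Q/F = 1.314×10^5/96485 = 1.362 mol
2Cl⁻ → Cl₂ + 2e⁻, so n(Cl₂) = 1.362 / 2 = 0.6810 mol
V = nRT/P = 0.6810 × 0.0821 × 294 / 1.04 = 15.81 L

15.8 L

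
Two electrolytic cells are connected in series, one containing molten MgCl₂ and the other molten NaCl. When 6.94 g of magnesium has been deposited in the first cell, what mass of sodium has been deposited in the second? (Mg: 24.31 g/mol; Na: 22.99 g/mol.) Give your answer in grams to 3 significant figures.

n(Mg) = 6.94 / 24.31 = 0.2855 mol
Mg²⁺ + 2e⁻ → Mg, so n(e⁻) = 2 × 0.2855 = 0.5710 mol
Since the cells are in series, n(e⁻) in the Na cell is also 0.5710 mol.
Na⁺ + e⁻ → Na, so n(Na) = 0.5710 mol
m(Na) = 0.5710 × 22.99 = 13.1 g

13.1 g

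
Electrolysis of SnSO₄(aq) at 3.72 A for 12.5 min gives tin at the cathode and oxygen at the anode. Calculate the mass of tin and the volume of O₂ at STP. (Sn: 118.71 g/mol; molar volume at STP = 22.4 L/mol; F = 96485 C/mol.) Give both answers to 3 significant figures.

Q = 3.72 × 750 = 2790 C; n(e⁻) = 2790 / 96485 = 0.02892 mol
Cathode: Sn²⁺ + 2e⁻ → Sn → n(Sn) = 0.02892/2 = 0.01446 mol → 1.72 g
Anode: 2H₂O → O₂ + 4H⁺ + 4e⁻ → n(O₂) = 0.02892/4 = 0.007230 mol → 0.162 L

1.72 g Sn; 0.162 L O₂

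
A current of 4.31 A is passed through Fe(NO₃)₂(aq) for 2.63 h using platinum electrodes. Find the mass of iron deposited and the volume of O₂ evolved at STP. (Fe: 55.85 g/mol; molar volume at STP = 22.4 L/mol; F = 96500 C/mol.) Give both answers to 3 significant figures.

Q = 4.31 × 9468 = 40810 C; n(e⁻) = 40810 / 96500 = 0.4229 mol
Cathode: Fe²⁺ + 2e⁻ → Fe → n(Fe) = 0.4229/2 = 0.2115 mol → 11.8 g
Anode: 2H₂O → O₂ + 4H⁺ + 4e⁻ → n(O₂) = 0.4229/4 = 0.1057 mol → 2.37 L

11.8 g Fe; 2.37 L O₂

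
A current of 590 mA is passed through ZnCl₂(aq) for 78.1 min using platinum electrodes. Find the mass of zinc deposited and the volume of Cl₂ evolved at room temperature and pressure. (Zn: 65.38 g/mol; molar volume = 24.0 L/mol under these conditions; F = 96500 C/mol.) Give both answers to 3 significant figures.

Q = 0.590 × 4686 = 2765 C; n(e⁻) = 2765 / 96500 = 0.02865 mol
Cathode: Zn²⁺ + 2e⁻ → Zn → n(Zn) = 0.02865/2 = 0.01433 mol → 0.937 g
Anode: 2Cl⁻ → Cl₂ + 2e⁻ → n(Cl₂) = 0.02865/2 = 0.01433 mol → 0.344 L

0.937 g Zn; 0.344 L Cl₂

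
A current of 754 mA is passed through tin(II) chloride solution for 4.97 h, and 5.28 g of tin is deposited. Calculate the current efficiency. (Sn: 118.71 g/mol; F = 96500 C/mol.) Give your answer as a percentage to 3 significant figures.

63.6%

Q = 0.754 × 17892 = 13490 C
n(e⁻) = 13490 / 96500 = 0.1398 mol
Sn²⁺ + 2e⁻ → Sn, so theoretical n(Sn) = 0.06990 mol → 8.298 g
Efficiency = 5.28 / 8.298 = 0.6363 = 63.6%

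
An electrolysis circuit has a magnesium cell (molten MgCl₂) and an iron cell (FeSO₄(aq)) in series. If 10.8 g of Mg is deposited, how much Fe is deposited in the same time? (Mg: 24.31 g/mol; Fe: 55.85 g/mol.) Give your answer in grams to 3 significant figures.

24.8 g

n(Mg) = 10.8 / 24.31 = 0.4443 mol
Mg²⁺ + 2e⁻ → Mg, so n(e⁻) = 2 × 0.4443 = 0.8886 mol
In series, the same 0.8886 mol of electrons flows through the second cell.
Fe²⁺ + 2e⁻ → Fe, so n(Fe) = 0.8886 / 2 = 0.4443 mol
m(Fe) = 0.4443 × 55.85 = 24.8 g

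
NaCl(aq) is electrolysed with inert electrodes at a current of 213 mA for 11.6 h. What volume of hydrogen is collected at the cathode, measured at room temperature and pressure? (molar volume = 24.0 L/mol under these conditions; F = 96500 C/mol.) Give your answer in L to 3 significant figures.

Q = 0.213 A × 41760 s = 8895 C
Moles of electrons = 8895 / 96500 = 0.09218 mol
2H⁺ + 2e⁻ → H₂, so n(H₂) = 0.09218 / 2 = 0.04609 mol
V = 0.04609 × 24.0 = 1.106 L

1.11 L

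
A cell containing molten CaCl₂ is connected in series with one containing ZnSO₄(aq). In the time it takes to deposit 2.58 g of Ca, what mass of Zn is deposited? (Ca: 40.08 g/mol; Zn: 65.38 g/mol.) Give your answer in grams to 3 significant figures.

4.21 g

n(Ca) = 2.58 / 40.08 = 0.06437 mol
Ca²⁺ + 2e⁻ → Ca, so n(e⁻) = 2 × 0.06437 = 0.1287 mol
The cells are in series, so the same charge (and hence the same n(e⁻) = 0.1287 mol) passes through both.
Zn²⁺ + 2e⁻ → Zn, so n(Zn) = 0.1287 / 2 = 0.06435 mol
m(Zn) = 0.06435 × 65.38 = 4.21 g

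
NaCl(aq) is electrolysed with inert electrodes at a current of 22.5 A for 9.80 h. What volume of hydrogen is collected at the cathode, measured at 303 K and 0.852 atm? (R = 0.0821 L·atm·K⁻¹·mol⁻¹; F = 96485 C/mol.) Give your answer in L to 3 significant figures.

120 L

Q = It = 22.5 × 35280 = 7.938×10^5 C
Moles of electrons = 7.938×10^5 / 96485 = 8.227 mol
2H⁺ + 2e⁻ → H₂, so n(H₂) = 8.227 / 2 = 4.114 mol
V = nRT/P = 4.114 × 0.0821 × 303 / 0.852 = 120.1 L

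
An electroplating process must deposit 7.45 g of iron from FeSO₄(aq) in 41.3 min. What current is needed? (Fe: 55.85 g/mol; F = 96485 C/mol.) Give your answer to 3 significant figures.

n(Fe) = 7.45 / 55.85 = 0.1334 mol
Fe²⁺ + 2e⁻ → Fe, so n(e⁻) = 2 × 0.1334 = 0.2668 mol
Q = 0.2668 × 96485 = 25740 C
I = Q / t = 25740 / 2478 s = 10.4 A

10.4 A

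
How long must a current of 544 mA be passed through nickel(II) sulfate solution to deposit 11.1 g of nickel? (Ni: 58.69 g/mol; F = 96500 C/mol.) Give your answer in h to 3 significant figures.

18.6 h

n(Ni) = 11.1 / 58.69 = 0.1891 mol
Ni²⁺ + 2e⁻ → Ni, so n(e⁻) = 2 × 0.1891 = 0.3782 mol
Q = 0.3782 × 96500 = 36500 C
t = Q / I = 36500 / 0.544 = 67100 s = 18.6 h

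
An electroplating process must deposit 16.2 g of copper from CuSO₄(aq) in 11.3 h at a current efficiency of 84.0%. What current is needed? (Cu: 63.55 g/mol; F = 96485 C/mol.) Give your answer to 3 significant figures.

n(Cu) = 16.2 / 63.55 = 0.2549 mol
Cu²⁺ + 2e⁻ → Cu, so n(e⁻) = 2 × 0.2549 = 0.5098 mol
Q = 0.5098 × 96485 / 0.840 = 58560 C
I = Q / t = 58560 / 40680 s = 1.44 A

1.44 A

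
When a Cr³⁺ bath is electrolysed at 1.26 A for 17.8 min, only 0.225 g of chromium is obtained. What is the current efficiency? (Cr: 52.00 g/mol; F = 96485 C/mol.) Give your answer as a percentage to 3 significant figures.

93.1%

Q = 1.26 × 1068 = 1346 C
n(e⁻) = 1346 / 96485 = 0.01395 mol
Cr³⁺ + 3e⁻ → Cr, so theoretical n(Cr) = 0.004650 mol → 0.2418 g
Efficiency = 0.225 / 0.2418 = 0.9305 = 93.1%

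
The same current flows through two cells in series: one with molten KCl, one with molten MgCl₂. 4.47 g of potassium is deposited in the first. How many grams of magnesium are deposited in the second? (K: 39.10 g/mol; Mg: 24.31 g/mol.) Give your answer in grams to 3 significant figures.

n(K) = 4.47 / 39.10 = 0.1143 mol
K⁺ + e⁻ → K, so n(e⁻) = 0.1143 mol
In series, the same 0.1143 mol of electrons flows through the second cell.
Mg²⁺ + 2e⁻ → Mg, so n(Mg) = 0.1143 / 2 = 0.05715 mol
m(Mg) = 0.05715 × 24.31 = 1.39 g

1.39 g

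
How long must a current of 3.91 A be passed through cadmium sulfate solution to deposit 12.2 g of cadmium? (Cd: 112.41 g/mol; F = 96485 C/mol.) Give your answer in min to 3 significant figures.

89.3 min

n(Cd) = 12.2 / 112.41 = 0.1085 mol
Cd²⁺ + 2e⁻ → Cd, so n(e⁻) = 2 × 0.1085 = 0.2170 mol
Q = 0.2170 × 96485 = 20940 C
t = Q / I = 20940 / 3.91 = 5355 s = 89.3 min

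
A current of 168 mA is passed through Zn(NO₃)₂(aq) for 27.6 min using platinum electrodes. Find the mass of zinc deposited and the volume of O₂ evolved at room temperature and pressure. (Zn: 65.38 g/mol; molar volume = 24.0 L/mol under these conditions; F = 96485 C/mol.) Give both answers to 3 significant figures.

Q = 0.168 × 1656 = 278.2 C; n(e⁻) = 278.2 / 96485 = 0.002883 mol
Cathode: Zn²⁺ + 2e⁻ → Zn → n(Zn) = 0.002883/2 = 0.001442 mol → 0.0943 g
Anode: 2H₂O → O₂ + 4H⁺ + 4e⁻ → n(O₂) = 0.002883/4 = 7.208×10^-4 mol → 0.0173 L

0.0943 g Zn; 0.0173 L O₂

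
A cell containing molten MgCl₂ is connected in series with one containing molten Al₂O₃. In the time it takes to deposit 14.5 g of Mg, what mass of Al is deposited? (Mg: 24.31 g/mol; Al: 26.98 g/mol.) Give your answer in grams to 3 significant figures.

10.7 g

n(Mg) = 14.5 / 24.31 = 0.5965 mol
Mg²⁺ + 2e⁻ → Mg, so n(e⁻) = 2 × 0.5965 = 1.193 mol
In series, the same 1.193 mol of electrons flows through the second cell.
Al³⁺ + 3e⁻ → Al, so n(Al) = 1.193 / 3 = 0.3977 mol
m(Al) = 0.3977 × 26.98 = 10.7 g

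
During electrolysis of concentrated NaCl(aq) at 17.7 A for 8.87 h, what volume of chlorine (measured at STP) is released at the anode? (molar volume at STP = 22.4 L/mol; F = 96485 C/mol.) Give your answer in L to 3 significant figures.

Charge passed = 17.7 × 31932 = 5.652×10^5 C
n(e⁻) = 5.652×10^5 / 96485 = 5.858 mol
2Cl⁻ → Cl₂ + 2e⁻, so n(Cl₂) = 5.858 / 2 = 2.929 mol
V = 2.929 × 22.4 = 65.61 L

65.6 L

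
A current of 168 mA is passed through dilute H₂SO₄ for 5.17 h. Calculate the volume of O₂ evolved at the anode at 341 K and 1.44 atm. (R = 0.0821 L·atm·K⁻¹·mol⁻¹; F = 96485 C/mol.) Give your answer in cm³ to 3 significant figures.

158 cm³

Q = It = 0.168 × 18612 = 3127 C
Moles of electrons = 3127 / 96485 = 0.03241 mol
2H₂O → O₂ + 4H⁺ + 4e⁻, so n(O₂) = 0.03241 / 4 = 0.008103 mol
V = nRT/P = 0.008103 × 0.0821 × 341 / 1.44 = 0.1575 L
= 158 cm³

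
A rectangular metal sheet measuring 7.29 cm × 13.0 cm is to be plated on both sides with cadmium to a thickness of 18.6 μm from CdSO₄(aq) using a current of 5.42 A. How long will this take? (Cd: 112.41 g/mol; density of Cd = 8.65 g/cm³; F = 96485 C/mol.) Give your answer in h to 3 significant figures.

0.268 h

Plated area = 2 × 7.29 × 13.0 = 189.5 cm²
Volume = 189.5 × 18.6×10⁻⁴ cm = 0.3525 cm³
m(Cd) = 0.3525 × 8.65 = 3.049 g
n(Cd) = 3.049 / 112.41 = 0.02712 mol; n(e⁻) = 2 × 0.02712 = 0.05424 mol
Q = 0.05424 × 96485 = 5233 C
t = 5233 / 5.42 = 965.5 s = 0.268 h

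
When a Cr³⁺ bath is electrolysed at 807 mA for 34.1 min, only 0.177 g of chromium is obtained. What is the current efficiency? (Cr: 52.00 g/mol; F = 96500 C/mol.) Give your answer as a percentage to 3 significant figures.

59.7%

Q = 0.807 × 2046 = 1651 C
n(e⁻) = 1651 / 96500 = 0.01711 mol
Cr³⁺ + 3e⁻ → Cr, so theoretical n(Cr) = 0.005703 mol → 0.2966 g
Efficiency = 0.177 / 0.2966 = 0.5968 = 59.7%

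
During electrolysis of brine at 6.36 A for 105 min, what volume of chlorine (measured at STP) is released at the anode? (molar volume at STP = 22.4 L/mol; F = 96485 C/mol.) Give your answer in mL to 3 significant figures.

Q = It = 6.36 × 6300 = 40070 C
Moles of electrons = 40070 / 96485 = 0.4153 mol
2Cl⁻ → Cl₂ + 2e⁻, so n(Cl₂) = 0.4153 / 2 = 0.2077 mol
V = 0.2077 × 22.4 = 4.652 L
= 4650 mL

4650 mL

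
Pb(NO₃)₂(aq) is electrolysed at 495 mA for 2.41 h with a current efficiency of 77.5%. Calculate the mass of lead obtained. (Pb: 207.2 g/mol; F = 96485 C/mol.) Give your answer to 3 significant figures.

Q = 0.495 × 8676 = 4295 C
n(e⁻) = 4295 / 96485 = 0.04451 mol
Pb²⁺ + 2e⁻ → Pb, so theoretical m(Pb) = 0.02226 × 207.2 = 4.612 g
Actual mass = 77.5% × 4.612 = 3.57 g

3.57 g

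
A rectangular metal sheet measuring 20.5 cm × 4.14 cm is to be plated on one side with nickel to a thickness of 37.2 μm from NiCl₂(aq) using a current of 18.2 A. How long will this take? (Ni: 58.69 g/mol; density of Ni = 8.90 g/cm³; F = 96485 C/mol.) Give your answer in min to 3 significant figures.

Plated area = 20.5 × 4.14 = 84.87 cm²
Volume = 84.87 × 37.2×10⁻⁴ cm = 0.3157 cm³
m(Ni) = 0.3157 × 8.90 = 2.810 g
n(Ni) = 2.810 / 58.69 = 0.04788 mol; n(e⁻) = 2 × 0.04788 = 0.09576 mol
Q = 0.09576 × 96485 = 9239 C
t = 9239 / 18.2 = 507.6 s = 8.46 min

8.46 min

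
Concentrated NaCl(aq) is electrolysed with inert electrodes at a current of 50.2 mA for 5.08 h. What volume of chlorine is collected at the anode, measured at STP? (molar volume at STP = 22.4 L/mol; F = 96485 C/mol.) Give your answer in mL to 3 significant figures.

Q = 0.0502 A × 18288 s = 918.1 C
n(e⁻) = Q/F = 918.1/96485 = 0.009515 mol
2Cl⁻ → Cl₂ + 2e⁻, so n(Cl₂) = 0.009515 / 2 = 0.004758 mol
V = 0.004758 × 22.4 = 0.1066 L
= 107 mL

107 mL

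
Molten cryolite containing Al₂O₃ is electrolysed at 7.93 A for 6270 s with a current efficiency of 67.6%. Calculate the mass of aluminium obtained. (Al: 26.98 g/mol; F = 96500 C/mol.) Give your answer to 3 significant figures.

3.13 g

Q = 7.93 × 6270 = 49720 C
n(e⁻) = 49720 / 96500 = 0.5152 mol
Al³⁺ + 3e⁻ → Al, so theoretical m(Al) = 0.1717 × 26.98 = 4.632 g
Actual mass = 67.6% × 4.632 = 3.13 g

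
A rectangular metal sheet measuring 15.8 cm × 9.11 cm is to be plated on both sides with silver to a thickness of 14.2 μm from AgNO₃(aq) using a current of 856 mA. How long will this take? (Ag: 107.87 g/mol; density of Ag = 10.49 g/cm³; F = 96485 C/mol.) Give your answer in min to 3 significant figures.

74.7 min

Plated area = 2 × 15.8 × 9.11 = 287.9 cm²
Volume = 287.9 × 14.2×10⁻⁴ cm = 0.4088 cm³
m(Ag) = 0.4088 × 10.49 = 4.288 g
n(Ag) = 4.288 / 107.87 = 0.03975 mol; n(e⁻) = 0.03975 mol
Q = 0.03975 × 96485 = 3835 C
t = 3835 / 0.856 = 4480 s = 74.7 min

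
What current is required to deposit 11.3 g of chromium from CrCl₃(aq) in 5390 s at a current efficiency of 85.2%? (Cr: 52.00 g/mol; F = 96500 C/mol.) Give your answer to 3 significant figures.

n(Cr) = 11.3 / 52.00 = 0.2173 mol
Cr³⁺ + 3e⁻ → Cr, so n(e⁻) = 3 × 0.2173 = 0.6519 mol
Q = 0.6519 × 96500 / 0.852 = 73840 C
I = Q / t = 73840 / 5390 s = 13.7 A

13.7 A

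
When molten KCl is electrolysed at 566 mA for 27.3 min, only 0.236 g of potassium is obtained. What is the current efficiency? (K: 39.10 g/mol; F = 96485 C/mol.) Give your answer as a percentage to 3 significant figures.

Q = 0.566 × 1638 = 927.1 C
n(e⁻) = 927.1 / 96485 = 0.009609 mol
K⁺ + e⁻ → K, so theoretical n(K) = 0.009609 mol → 0.3757 g
Efficiency = 0.236 / 0.3757 = 0.6282 = 62.8%

62.8%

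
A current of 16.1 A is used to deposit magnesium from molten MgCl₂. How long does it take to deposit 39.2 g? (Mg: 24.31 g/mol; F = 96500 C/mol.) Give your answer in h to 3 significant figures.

5.37 h

n(Mg) = 39.2 / 24.31 = 1.613 mol
Mg²⁺ + 2e⁻ → Mg, so n(e⁻) = 2 × 1.613 = 3.226 mol
Q = 3.226 × 96500 = 3.113×10^5 C
t = Q / I = 3.113×10^5 / 16.1 = 19340 s = 5.37 h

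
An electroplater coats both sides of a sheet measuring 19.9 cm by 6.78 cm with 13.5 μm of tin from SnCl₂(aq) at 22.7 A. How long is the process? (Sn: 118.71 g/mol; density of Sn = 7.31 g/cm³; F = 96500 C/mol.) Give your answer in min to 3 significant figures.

Plated area = 2 × 19.9 × 6.78 = 269.8 cm²
Volume = 269.8 × 13.5×10⁻⁴ cm = 0.3642 cm³
m(Sn) = 0.3642 × 7.31 = 2.662 g
n(Sn) = 2.662 / 118.71 = 0.02242 mol; n(e⁻) = 2 × 0.02242 = 0.04484 mol
Q = 0.04484 × 96500 = 4327 C
t = 4327 / 22.7 = 190.6 s = 3.18 min

3.18 min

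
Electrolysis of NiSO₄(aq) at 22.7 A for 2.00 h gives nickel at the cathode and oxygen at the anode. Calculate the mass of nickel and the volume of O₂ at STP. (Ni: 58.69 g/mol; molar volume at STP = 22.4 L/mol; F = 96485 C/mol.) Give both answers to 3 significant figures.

Q = 22.7 × 7200 = 1.634×10^5 C; n(e⁻) = 1.634×10^5 / 96485 = 1.694 mol
Cathode: Ni²⁺ + 2e⁻ → Ni → n(Ni) = 1.694/2 = 0.8470 mol → 49.7 g
Anode: 2H₂O → O₂ + 4H⁺ + 4e⁻ → n(O₂) = 1.694/4 = 0.4235 mol → 9.49 L

49.7 g Ni; 9.49 L O₂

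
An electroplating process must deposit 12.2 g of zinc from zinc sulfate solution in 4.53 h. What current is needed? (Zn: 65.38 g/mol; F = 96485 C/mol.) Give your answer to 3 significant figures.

n(Zn) = 12.2 / 65.38 = 0.1866 mol
Zn²⁺ + 2e⁻ → Zn, so n(e⁻) = 2 × 0.1866 = 0.3732 mol
Q = 0.3732 × 96485 = 36010 C
I = Q / t = 36010 / 16308 s = 2.21 A

2.21 A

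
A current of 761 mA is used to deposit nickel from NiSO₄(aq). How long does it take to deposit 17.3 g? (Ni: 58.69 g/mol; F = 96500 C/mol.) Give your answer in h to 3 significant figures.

20.8 h

n(Ni) = 17.3 / 58.69 = 0.2948 mol
Ni²⁺ + 2e⁻ → Ni, so n(e⁻) = 2 × 0.2948 = 0.5896 mol
Q = 0.5896 × 96500 = 56900 C
t = Q / I = 56900 / 0.761 = 74770 s = 20.8 h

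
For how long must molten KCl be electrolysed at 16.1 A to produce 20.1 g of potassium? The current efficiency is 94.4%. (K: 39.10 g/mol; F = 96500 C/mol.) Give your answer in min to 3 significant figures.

54.4 min

n(K) = 20.1 / 39.10 = 0.5141 mol
K⁺ + e⁻ → K, so n(e⁻) = 0.5141 mol
Q = 0.5141 × 96500 / 0.944 = 52550 C
t = Q / I = 52550 / 16.1 = 3264 s = 54.4 min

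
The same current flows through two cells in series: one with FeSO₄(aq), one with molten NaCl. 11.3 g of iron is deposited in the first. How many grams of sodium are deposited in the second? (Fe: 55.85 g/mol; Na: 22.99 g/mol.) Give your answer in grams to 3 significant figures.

n(Fe) = 11.3 / 55.85 = 0.2023 mol
Fe²⁺ + 2e⁻ → Fe, so n(e⁻) = 2 × 0.2023 = 0.4046 mol
The cells are in series, so the same charge (and hence the same n(e⁻) = 0.4046 mol) passes through both.
Na⁺ + e⁻ → Na, so n(Na) = 0.4046 mol
m(Na) = 0.4046 × 22.99 = 9.30 g

9.30 g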